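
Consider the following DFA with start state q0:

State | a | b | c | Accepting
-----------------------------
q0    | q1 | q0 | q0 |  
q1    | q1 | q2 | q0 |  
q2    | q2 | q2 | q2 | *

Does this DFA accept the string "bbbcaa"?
Start in q0.
Read 'b': q0 → q0
Read 'b': q0 → q0
Read 'b': q0 → q0
Read 'c': q0 → q0
Read 'a': q0 → q1
Read 'a': q1 → q1
Final state q1 is not accepting, so the string is rejected.

Final answer: No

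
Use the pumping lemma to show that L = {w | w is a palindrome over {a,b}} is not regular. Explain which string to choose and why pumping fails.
Language: L = {w | w is a palindrome over {a,b}} (strings that read the same forwards and backwards)
Step 1: Assume for contradiction that L is regular, with pumping length p.
Step 2: Choose s = a^p b a^p. Then s ∈ L (it reads the same forwards and backwards) and |s| ≥ p.
Step 3: Consider any decomposition s = xyz with |xy| ≤ p and |y| > 0. Since |xy| ≤ p and the first p symbols of s are all a's, y = a^k for some k with 1 ≤ k ≤ p.
Step 4: Pumping up (i = 2): xy²z = a^(p+k) b a^p. Its reverse is a^p b a^(p+k) ≠ a^(p+k) b a^p (the single b is no longer in the middle), so xy²z is not a palindrome and xy²z ∉ L.
This contradicts the pumping lemma, so L is not regular.

Final answer: Choose s = a^p b a^p. Since |xy| ≤ p, y = a^k with k ≥ 1. Then xy²z = a^(p+k) b a^p is not a palindrome, so ∉ L.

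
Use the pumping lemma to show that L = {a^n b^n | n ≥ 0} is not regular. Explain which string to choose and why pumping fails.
Language: L = {a^n b^n | n ≥ 0} (equal numbers of a's followed by b's)
Step 1: Assume for contradiction that L is regular, with pumping length p.
Step 2: Choose s = a^p b^p. Then s ∈ L (it has p a's followed by p b's) and |s| ≥ p.
Step 3: Consider any decomposition s = xyz with |xy| ≤ p and |y| > 0. Since |xy| ≤ p and the first p symbols of s are all a's, y = a^k for some k with 1 ≤ k ≤ p.
Step 4: Pumping up (i = 2): xy²z = a^(p+k) b^p, which has more a's than b's, so xy²z ∉ L.
This contradicts the pumping lemma, so L is not regular.

Final answer: Choose s = a^p b^p. Since |xy| ≤ p, y = a^k with k ≥ 1. Then xy²z = a^(p+k) b^p ∉ L.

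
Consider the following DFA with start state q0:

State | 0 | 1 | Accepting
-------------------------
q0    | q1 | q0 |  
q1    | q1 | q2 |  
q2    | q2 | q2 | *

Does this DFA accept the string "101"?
Start in q0.
Read '1': q0 → q0
Read '0': q0 → q1
Read '1': q1 → q2
Final state q2 is accepting, so the string is accepted.

Final answer: Yes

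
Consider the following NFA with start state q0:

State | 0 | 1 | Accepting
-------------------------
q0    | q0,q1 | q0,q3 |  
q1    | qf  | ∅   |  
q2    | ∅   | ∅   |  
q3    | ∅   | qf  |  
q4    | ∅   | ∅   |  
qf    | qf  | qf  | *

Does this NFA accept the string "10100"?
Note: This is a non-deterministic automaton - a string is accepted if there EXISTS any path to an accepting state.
Track the set of states the NFA could be in: start {q0}
Read '1': {q0} → {q0, q3}
Read '0': {q0, q3} → {q0, q1}
Read '1': {q0, q1} → {q0, q3}
Read '0': {q0, q3} → {q0, q1}
Read '0': {q0, q1} → {q0, q1, qf}
Final set {q0, q1, qf} contains accepting state(s) {qf} → accepted.

Final answer: Yes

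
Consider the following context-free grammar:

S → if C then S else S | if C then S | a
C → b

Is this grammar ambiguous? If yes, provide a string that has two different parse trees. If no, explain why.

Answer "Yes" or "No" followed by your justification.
The 'dangling else' can attach to either if. Two leftmost derivations of  if b then if b then a else a:
  (1) S ⇒ if C then S else S ⇒ if b then S else S ⇒ if b then if C then S else S ⇒ if b then if b then S else S ⇒ if b then if b then a else S ⇒ if b then if b then a else a   (else belongs to the outer if)
  (2) S ⇒ if C then S ⇒ if b then S ⇒ if b then if C then S else S ⇒ if b then if b then S else S ⇒ if b then if b then a else S ⇒ if b then if b then a else a   (else belongs to the inner if)
Two distinct parse trees for the same string, so the grammar is ambiguous.

Final answer: Yes - the string 'if b then if b then a else a' has two distinct leftmost derivations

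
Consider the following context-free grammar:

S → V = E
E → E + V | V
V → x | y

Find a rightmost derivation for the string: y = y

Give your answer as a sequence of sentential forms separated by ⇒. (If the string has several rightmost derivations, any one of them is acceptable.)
Start with S.
Step 1: the rightmost non-terminal is S; apply S → V = E:  V = E
Step 2: the rightmost non-terminal is E; apply E → V:  V = V
Step 3: the rightmost non-terminal is V; apply V → y:  V = y
Step 4: the rightmost non-terminal is V; apply V → y:  y = y

Final answer: S ⇒ V = E ⇒ V = V ⇒ V = y ⇒ y = y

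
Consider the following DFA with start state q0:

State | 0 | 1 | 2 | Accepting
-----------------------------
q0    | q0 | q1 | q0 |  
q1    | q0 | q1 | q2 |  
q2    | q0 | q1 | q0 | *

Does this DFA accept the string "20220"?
Start in q0.
Read '2': q0 → q0
Read '0': q0 → q0
Read '2': q0 → q0
Read '2': q0 → q0
Read '0': q0 → q0
Final state q0 is not accepting, so the string is rejected.

Final answer: No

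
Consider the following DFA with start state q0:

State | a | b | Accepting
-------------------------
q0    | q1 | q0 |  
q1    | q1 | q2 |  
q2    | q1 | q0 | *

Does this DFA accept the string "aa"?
Start in q0.
Read 'a': q0 → q1
Read 'a': q1 → q1
Final state q1 is not accepting, so the string is rejected.

Final answer: No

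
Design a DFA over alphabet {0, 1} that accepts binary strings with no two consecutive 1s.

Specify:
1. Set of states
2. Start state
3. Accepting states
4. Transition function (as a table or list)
One valid DFA (any DFA recognizing the same language is acceptable):
States: {q0, q1, dead}
Start: q0
Accepting: {q0, q1}
Transitions (accepting states marked with *):
State | 0 | 1 | Accepting
-------------------------
q0    | q0 | q1 | *
q1    | q0 | dead | *
dead  | dead | dead |  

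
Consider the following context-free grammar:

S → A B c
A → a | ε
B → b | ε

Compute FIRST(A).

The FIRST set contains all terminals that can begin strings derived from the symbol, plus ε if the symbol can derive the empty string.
A → a contributes a; A → ε makes A nullable, contributing ε. FIRST(A) = {a, ε}.

Final answer: {a, ε}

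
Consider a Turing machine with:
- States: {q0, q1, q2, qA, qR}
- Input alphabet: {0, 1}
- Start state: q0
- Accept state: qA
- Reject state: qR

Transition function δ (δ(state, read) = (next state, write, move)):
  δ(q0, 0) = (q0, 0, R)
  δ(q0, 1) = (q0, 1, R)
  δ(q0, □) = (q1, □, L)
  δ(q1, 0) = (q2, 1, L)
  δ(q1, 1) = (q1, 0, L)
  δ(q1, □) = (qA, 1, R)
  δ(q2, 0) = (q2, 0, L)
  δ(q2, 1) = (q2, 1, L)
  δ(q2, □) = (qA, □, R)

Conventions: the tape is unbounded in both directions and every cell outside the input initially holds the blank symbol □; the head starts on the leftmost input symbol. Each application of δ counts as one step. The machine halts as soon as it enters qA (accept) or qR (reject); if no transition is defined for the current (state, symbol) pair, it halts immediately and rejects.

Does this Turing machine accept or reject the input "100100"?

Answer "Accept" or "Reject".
Step 0: [q0]100100 (head at position 0)
Step 1: δ(q0, 1) = (q0, 1, R)  ⊢  1[q0]00100 (head at position 1)
Step 2: δ(q0, 0) = (q0, 0, R)  ⊢  10[q0]0100 (head at position 2)
Step 3: δ(q0, 0) = (q0, 0, R)  ⊢  100[q0]100 (head at position 3)
Step 4: δ(q0, 1) = (q0, 1, R)  ⊢  1001[q0]00 (head at position 4)
Step 5: δ(q0, 0) = (q0, 0, R)  ⊢  10010[q0]0 (head at position 5)
Step 6: δ(q0, 0) = (q0, 0, R)  ⊢  100100[q0]□ (head at position 6)
Step 7: δ(q0, □) = (q1, □, L)  ⊢  10010[q1]0□ (head at position 5)
Step 8: δ(q1, 0) = (q2, 1, L)  ⊢  1001[q2]01□ (head at position 4)
Step 9: δ(q2, 0) = (q2, 0, L)  ⊢  100[q2]101□ (head at position 3)
Step 10: δ(q2, 1) = (q2, 1, L)  ⊢  10[q2]0101□ (head at position 2)
Step 11: δ(q2, 0) = (q2, 0, L)  ⊢  1[q2]00101□ (head at position 1)
Step 12: δ(q2, 0) = (q2, 0, L)  ⊢  [q2]100101□ (head at position 0)
Step 13: δ(q2, 1) = (q2, 1, L)  ⊢  [q2]□100101□ (head at position -1)
Step 14: δ(q2, □) = (qA, □, R)  ⊢  □[qA]100101□ (head at position 0)
The machine is in qA, so it halts and accepts.

Final answer: Accept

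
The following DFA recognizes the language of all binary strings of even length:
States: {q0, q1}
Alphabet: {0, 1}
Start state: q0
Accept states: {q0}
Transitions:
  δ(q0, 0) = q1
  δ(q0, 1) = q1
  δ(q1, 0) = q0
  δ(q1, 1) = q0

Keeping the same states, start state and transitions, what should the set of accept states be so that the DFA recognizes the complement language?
The DFA is complete (every state has a transition on every symbol), so the complement
is recognized by the same DFA with accepting and non-accepting states swapped.
Original accept states: {q0}
Complement accept states = All states - Original accept states
= {q0, q1} - {q0}
= {q1}
Complement language: strings of ODD length

Final answer: {q1}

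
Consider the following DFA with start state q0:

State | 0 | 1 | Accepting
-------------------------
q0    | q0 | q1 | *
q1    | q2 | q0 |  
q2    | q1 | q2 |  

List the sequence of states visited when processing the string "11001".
q0 → q1 → q0 → q0 → q0 → q1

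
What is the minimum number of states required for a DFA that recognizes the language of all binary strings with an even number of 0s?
Language: binary strings with an even number of 0s
Lower bound (Myhill–Nerode): the prefixes ε, 0 are pairwise distinguishable:
  ε vs 0: suffix ε distinguishes them (ε has zero 0s (accepted), 0 has one 0 (rejected))
So any DFA needs at least 2 states.
Upper bound: a DFA with 2 states exists (one state per class above).
Minimum states: 2

Final answer: 2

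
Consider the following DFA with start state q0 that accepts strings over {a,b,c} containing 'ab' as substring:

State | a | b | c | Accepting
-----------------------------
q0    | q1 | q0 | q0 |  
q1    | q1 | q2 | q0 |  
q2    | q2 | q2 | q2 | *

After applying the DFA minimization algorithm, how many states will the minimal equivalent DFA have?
All 3 states are reachable from q0, so none can be removed as unreachable.
Table-filling: first mark every (accepting, non-accepting) pair as distinguishable (accepting: {q2}; non-accepting: {q0, q1}).
Round 1: (q0, q1) on 'b' go to q0 and q2, already distinguishable → mark.
Every pair of states is distinguishable, so the DFA is already minimal.
Equivalence classes: {q0}, {q1}, {q2} → 3 states.

Final answer: 3 states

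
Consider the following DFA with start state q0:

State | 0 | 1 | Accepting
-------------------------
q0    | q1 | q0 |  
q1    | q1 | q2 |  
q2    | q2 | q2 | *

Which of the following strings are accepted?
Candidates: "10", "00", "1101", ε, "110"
"10": q0 → q0 → q1; q1 is not accepting → rejected
"00": q0 → q1 → q1; q1 is not accepting → rejected
"1101": q0 → q0 → q0 → q1 → q2; q2 is accepting → accepted
ε: q0; q0 is not accepting → rejected
"110": q0 → q0 → q0 → q1; q1 is not accepting → rejected

Final answer: "1101"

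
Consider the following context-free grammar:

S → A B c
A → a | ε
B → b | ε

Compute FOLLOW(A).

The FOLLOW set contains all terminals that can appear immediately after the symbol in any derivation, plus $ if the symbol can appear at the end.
A occurs in S → A B c followed by B c. Add FIRST(B) minus ε = {b}; B is nullable (B → ε), so what follows B can also follow A: the terminal c. FOLLOW(A) = {b, c}.

Final answer: {b, c}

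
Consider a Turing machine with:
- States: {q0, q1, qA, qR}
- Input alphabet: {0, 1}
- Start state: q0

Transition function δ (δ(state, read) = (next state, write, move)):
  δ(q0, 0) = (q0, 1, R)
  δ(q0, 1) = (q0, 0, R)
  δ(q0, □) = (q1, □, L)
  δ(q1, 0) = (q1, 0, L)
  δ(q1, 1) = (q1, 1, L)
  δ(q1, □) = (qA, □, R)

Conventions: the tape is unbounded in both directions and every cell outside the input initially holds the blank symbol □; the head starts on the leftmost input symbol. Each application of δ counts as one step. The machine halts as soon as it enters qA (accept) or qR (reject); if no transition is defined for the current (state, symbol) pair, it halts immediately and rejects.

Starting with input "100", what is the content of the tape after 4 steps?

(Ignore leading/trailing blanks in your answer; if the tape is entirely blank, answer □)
Step 0: [q0]100 (head at position 0)
Step 1: δ(q0, 1) = (q0, 0, R)  ⊢  0[q0]00 (head at position 1)
Step 2: δ(q0, 0) = (q0, 1, R)  ⊢  01[q0]0 (head at position 2)
Step 3: δ(q0, 0) = (q0, 1, R)  ⊢  011[q0]□ (head at position 3)
Step 4: δ(q0, □) = (q1, □, L)  ⊢  01[q1]1□ (head at position 2)
Tape after 4 steps (ignoring surrounding blanks): 011

Final answer: Tape: 011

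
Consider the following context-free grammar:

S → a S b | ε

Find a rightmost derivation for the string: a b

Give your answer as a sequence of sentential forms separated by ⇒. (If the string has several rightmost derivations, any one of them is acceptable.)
Start with S.
Step 1: the rightmost non-terminal is S; apply S → a S b:  a S b
Step 2: the rightmost non-terminal is S; apply S → ε:  a b

Final answer: S ⇒ a S b ⇒ a b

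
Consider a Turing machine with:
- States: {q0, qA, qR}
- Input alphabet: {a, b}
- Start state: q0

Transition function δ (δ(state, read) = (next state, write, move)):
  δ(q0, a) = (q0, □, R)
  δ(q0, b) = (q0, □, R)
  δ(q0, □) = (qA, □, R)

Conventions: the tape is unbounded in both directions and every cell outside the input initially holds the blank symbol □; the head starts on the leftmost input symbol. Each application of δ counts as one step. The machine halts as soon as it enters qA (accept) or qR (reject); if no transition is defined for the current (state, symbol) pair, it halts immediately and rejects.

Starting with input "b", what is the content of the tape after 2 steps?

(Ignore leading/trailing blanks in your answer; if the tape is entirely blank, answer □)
Step 0: [q0]b (head at position 0)
Step 1: δ(q0, b) = (q0, □, R)  ⊢  □[q0]□ (head at position 1)
Step 2: δ(q0, □) = (qA, □, R)  ⊢  □□[qA]□ (head at position 2)
Tape after 2 steps (ignoring surrounding blanks): □

Final answer: Tape: □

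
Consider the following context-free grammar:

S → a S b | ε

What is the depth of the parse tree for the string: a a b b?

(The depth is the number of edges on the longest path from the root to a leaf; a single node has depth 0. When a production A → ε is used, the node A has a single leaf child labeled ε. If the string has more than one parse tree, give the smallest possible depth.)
The only parse tree applies S → a S b 2 times (once per matching a…b pair) and then S → ε.
The S nodes sit at depths 0, 1, …, 2; the innermost S (depth 2) has the single child ε at depth 3.
The terminal leaves a, b are at depths 1..2, so the longest root-to-leaf path is S → S → … → S → ε with 3 edges.
Depth = 3.

Final answer: 3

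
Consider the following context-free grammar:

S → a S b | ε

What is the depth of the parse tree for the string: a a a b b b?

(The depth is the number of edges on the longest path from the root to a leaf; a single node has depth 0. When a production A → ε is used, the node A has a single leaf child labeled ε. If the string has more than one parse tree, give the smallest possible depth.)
The only parse tree applies S → a S b 3 times (once per matching a…b pair) and then S → ε.
The S nodes sit at depths 0, 1, …, 3; the innermost S (depth 3) has the single child ε at depth 4.
The terminal leaves a, b are at depths 1..3, so the longest root-to-leaf path is S → S → … → S → ε with 4 edges.
Depth = 4.

Final answer: 4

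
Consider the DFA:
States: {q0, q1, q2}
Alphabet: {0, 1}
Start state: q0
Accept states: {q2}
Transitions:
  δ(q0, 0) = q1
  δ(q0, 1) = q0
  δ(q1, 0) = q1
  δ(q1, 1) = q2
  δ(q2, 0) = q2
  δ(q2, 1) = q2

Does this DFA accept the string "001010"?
Processing string "001010":
  q0 --0--> q1
  q1 --0--> q1
  q1 --1--> q2
  q2 --0--> q2
  q2 --1--> q2
  q2 --0--> q2
Final state: q2
Accept states: {q2}
q2 is an accept state, so the string is accepted.

Final answer: Yes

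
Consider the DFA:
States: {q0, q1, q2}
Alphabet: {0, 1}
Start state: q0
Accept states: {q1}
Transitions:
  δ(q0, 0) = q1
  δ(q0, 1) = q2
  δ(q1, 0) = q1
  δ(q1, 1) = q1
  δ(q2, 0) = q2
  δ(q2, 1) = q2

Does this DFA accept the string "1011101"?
Processing string "1011101":
  q0 --1--> q2
  q2 --0--> q2
  q2 --1--> q2
  q2 --1--> q2
  q2 --1--> q2
  q2 --0--> q2
  q2 --1--> q2
Final state: q2
Accept states: {q1}
q2 is not an accept state, so the string is rejected.

Final answer: No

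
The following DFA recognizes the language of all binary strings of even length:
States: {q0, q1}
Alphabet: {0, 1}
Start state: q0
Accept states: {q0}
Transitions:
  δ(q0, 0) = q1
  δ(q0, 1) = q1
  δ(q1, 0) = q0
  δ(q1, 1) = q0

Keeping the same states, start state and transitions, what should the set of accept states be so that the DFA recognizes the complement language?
The DFA is complete (every state has a transition on every symbol), so the complement
is recognized by the same DFA with accepting and non-accepting states swapped.
Original accept states: {q0}
Complement accept states = All states - Original accept states
= {q0, q1} - {q0}
= {q1}
Complement language: strings of ODD length

Final answer: {q1}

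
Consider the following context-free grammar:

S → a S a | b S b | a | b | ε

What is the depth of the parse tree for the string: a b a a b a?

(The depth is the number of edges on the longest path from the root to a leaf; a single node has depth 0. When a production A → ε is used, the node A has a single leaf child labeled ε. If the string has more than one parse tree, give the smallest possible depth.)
The string has even length 6, so its (unique) parse tree peels off matching outer symbols: S → a S a, S → b S b, S → a S a, and finally S → ε for the empty middle.
The S nodes are at depths 0..3; the ε leaf under the innermost S is at depth 4 (terminal leaves are at depths 1..3).
Depth = 4.

Final answer: 4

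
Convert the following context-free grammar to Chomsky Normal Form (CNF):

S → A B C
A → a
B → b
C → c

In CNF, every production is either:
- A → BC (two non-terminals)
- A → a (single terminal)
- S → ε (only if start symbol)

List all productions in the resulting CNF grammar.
The grammar has no ε-productions or unit productions to eliminate.
A → a is already in CNF (single terminal) – keep it.
B → b is already in CNF (single terminal) – keep it.
C → c is already in CNF (single terminal) – keep it.
S → A B C has 3 symbols on the right: break it into binary productions S → A X0, X0 → B C.
Resulting CNF grammar (5 productions): A → a; B → b; C → c; S → A X0; X0 → B C

Final answer: A → a; B → b; C → c; S → A X0; X0 → B C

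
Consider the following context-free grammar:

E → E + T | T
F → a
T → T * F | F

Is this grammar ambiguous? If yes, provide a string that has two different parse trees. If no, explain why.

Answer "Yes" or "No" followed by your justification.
This is the standard stratified expression grammar: '+' is introduced only by the left-recursive rule E → E + T and '*' only by the left-recursive rule T → T * F, with F → a. For any string, the last '+' must be the one produced at the root E (everything after it is a T containing no '+'), and likewise within each T the last '*' is produced at its root. This fixes the parse tree uniquely (left-associative, '*' binding tighter than '+'), so every string has exactly one parse tree.

Final answer: No - the grammar is unambiguous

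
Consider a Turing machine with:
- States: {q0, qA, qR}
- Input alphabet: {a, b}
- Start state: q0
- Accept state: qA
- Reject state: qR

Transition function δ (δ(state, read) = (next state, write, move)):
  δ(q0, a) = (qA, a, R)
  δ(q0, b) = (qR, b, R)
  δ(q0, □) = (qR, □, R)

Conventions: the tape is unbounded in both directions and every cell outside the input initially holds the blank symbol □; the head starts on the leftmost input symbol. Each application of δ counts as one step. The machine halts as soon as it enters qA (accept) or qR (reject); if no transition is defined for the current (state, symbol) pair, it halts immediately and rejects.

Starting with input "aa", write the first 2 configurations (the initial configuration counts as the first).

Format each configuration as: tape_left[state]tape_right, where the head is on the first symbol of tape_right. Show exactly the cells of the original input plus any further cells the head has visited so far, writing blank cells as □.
Step 0: [q0]aa (head at position 0)
Step 1: δ(q0, a) = (qA, a, R)  ⊢  a[qA]a (head at position 1)

Final answer: [q0]aa ⊢ a[qA]a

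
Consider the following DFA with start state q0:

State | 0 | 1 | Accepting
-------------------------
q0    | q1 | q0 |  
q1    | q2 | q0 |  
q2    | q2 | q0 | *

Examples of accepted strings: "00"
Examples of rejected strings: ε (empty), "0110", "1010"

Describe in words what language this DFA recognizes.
binary strings ending with '00'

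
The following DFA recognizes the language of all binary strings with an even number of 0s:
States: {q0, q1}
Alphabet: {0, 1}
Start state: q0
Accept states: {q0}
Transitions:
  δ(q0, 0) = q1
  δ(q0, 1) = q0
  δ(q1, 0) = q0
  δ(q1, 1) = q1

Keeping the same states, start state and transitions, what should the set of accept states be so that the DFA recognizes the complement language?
The DFA is complete (every state has a transition on every symbol), so the complement
is recognized by the same DFA with accepting and non-accepting states swapped.
Original accept states: {q0}
Complement accept states = All states - Original accept states
= {q0, q1} - {q0}
= {q1}
Complement language: strings with an ODD number of 0s

Final answer: {q1}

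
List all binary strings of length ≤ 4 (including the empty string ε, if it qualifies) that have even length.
Checking every binary string of length 0 to 4:
  Length 0: accepted: ε | rejected: (none)
  Length 1: accepted: (none) | rejected: 0, 1
  Length 2: accepted: 00, 01, 10, 11 | rejected: (none)
  Length 3: accepted: (none) | rejected: 000, 001, 010, 011, 100, 101, 110, 111
  Length 4: accepted: 0000, 0001, 0010, 0011, 0100, 0101, 0110, 0111, 1000, 1001, 1010, 1011, 1100, 1101, 1110, 1111 | rejected: (none)
Total: 21 string(s).

Final answer: ε, 00, 01, 10, 11, 0000, 0001, 0010, 0011, 0100, 0101, 0110, 0111, 1000, 1001, 1010, 1011, 1100, 1101, 1110, 1111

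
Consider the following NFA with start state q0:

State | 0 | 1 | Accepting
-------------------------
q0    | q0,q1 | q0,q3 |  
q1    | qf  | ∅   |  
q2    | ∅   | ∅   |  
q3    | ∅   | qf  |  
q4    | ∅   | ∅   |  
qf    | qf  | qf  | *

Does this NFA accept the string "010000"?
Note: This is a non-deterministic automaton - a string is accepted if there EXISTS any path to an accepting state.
Track the set of states the NFA could be in: start {q0}
Read '0': {q0} → {q0, q1}
Read '1': {q0, q1} → {q0, q3}
Read '0': {q0, q3} → {q0, q1}
Read '0': {q0, q1} → {q0, q1, qf}
Read '0': {q0, q1, qf} → {q0, q1, qf}
Read '0': {q0, q1, qf} → {q0, q1, qf}
Final set {q0, q1, qf} contains accepting state(s) {qf} → accepted.

Final answer: Yes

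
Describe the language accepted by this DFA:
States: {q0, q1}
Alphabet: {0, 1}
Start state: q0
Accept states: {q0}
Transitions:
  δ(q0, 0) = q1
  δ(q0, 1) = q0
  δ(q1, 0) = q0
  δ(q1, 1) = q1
Analyzing the DFA structure:
Start state: q0
Accept states: {q0}
Interpreting what each state remembers (checking against the transitions):
  q0: an even number of 0s has been read so far
  q1: an odd number of 0s has been read so far
  δ(q0, 0): in q0 (an even number of 0s has been read so far), after reading 0 we have: an odd number of 0s has been read so far → q1
  δ(q0, 1): in q0 (an even number of 0s has been read so far), after reading 1 we have: an even number of 0s has been read so far → q0
  δ(q1, 0): in q1 (an odd number of 0s has been read so far), after reading 0 we have: an even number of 0s has been read so far → q0
  δ(q1, 1): in q1 (an odd number of 0s has been read so far), after reading 1 we have: an odd number of 0s has been read so far → q1
A string is accepted iff it ends in {q0}, i.e. an even number of 0s has been read so far.
Language: All binary strings with an even number of 0s

Final answer: All binary strings with an even number of 0s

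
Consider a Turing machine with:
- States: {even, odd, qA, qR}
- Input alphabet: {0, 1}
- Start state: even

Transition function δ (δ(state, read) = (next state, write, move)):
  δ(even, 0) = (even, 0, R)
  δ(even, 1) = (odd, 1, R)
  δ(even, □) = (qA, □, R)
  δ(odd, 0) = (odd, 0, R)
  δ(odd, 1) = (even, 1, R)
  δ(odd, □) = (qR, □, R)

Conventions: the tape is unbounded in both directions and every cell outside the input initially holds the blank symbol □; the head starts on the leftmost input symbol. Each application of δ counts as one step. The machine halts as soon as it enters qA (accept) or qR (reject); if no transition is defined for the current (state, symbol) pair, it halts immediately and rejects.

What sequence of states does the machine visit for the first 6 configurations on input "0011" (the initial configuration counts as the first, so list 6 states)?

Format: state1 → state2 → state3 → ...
Step 0: [even]0011 (head at position 0)
Step 1: δ(even, 0) = (even, 0, R)  ⊢  0[even]011 (head at position 1)
Step 2: δ(even, 0) = (even, 0, R)  ⊢  00[even]11 (head at position 2)
Step 3: δ(even, 1) = (odd, 1, R)  ⊢  001[odd]1 (head at position 3)
Step 4: δ(odd, 1) = (even, 1, R)  ⊢  0011[even]□ (head at position 4)
Step 5: δ(even, □) = (qA, □, R)  ⊢  0011□[qA]□ (head at position 5)
Reading off the states of these 6 configurations: even → even → even → odd → even → qA

Final answer: even → even → even → odd → even → qA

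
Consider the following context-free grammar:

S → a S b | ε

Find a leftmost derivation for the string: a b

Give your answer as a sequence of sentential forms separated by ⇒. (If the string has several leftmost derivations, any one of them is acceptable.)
Start with S.
Step 1: the leftmost non-terminal is S; apply S → a S b:  a S b
Step 2: the leftmost non-terminal is S; apply S → ε:  a b

Final answer: S ⇒ a S b ⇒ a b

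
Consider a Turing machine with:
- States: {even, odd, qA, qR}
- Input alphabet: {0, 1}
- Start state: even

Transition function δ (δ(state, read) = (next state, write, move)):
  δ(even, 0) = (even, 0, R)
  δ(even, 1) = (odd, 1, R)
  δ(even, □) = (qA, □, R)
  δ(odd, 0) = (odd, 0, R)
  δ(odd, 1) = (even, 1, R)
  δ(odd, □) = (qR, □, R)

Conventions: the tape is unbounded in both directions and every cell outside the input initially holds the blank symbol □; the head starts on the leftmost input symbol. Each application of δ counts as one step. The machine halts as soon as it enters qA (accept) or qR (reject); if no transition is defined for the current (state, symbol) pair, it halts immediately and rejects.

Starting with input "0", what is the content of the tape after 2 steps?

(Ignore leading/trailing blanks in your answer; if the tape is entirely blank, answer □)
Step 0: [even]0 (head at position 0)
Step 1: δ(even, 0) = (even, 0, R)  ⊢  0[even]□ (head at position 1)
Step 2: δ(even, □) = (qA, □, R)  ⊢  0□[qA]□ (head at position 2)
Tape after 2 steps (ignoring surrounding blanks): 0

Final answer: Tape: 0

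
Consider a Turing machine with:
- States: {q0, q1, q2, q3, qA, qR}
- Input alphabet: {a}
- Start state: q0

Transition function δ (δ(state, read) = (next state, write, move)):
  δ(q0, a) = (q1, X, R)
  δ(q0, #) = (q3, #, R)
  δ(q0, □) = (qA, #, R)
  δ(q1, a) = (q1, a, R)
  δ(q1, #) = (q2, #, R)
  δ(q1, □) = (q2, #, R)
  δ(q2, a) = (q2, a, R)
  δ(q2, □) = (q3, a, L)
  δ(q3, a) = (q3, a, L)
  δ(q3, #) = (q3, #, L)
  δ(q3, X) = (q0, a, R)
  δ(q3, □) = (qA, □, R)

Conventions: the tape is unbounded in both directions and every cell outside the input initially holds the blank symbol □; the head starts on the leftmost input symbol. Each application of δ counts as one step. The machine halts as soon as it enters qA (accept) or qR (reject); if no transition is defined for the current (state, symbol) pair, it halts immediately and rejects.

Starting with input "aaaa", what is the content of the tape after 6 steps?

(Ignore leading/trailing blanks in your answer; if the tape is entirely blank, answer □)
Step 0: [q0]aaaa (head at position 0)
Step 1: δ(q0, a) = (q1, X, R)  ⊢  X[q1]aaa (head at position 1)
Step 2: δ(q1, a) = (q1, a, R)  ⊢  Xa[q1]aa (head at position 2)
Step 3: δ(q1, a) = (q1, a, R)  ⊢  Xaa[q1]a (head at position 3)
Step 4: δ(q1, a) = (q1, a, R)  ⊢  Xaaa[q1]□ (head at position 4)
Step 5: δ(q1, □) = (q2, #, R)  ⊢  Xaaa#[q2]□ (head at position 5)
Step 6: δ(q2, □) = (q3, a, L)  ⊢  Xaaa[q3]#a (head at position 4)
Tape after 6 steps (ignoring surrounding blanks): Xaaa#a

Final answer: Tape: Xaaa#a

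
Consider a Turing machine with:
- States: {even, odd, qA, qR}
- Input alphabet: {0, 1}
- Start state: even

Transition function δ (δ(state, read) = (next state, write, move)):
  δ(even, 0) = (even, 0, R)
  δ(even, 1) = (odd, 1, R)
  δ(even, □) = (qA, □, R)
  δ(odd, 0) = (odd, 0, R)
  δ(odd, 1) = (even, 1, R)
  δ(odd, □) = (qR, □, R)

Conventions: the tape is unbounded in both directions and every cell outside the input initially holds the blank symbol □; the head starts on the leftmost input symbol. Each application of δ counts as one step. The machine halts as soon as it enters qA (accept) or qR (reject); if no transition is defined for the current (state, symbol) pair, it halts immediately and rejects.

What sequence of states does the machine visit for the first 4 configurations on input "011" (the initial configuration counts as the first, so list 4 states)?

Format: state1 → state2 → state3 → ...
Step 0: [even]011 (head at position 0)
Step 1: δ(even, 0) = (even, 0, R)  ⊢  0[even]11 (head at position 1)
Step 2: δ(even, 1) = (odd, 1, R)  ⊢  01[odd]1 (head at position 2)
Step 3: δ(odd, 1) = (even, 1, R)  ⊢  011[even]□ (head at position 3)
Reading off the states of these 4 configurations: even → even → odd → even

Final answer: even → even → odd → even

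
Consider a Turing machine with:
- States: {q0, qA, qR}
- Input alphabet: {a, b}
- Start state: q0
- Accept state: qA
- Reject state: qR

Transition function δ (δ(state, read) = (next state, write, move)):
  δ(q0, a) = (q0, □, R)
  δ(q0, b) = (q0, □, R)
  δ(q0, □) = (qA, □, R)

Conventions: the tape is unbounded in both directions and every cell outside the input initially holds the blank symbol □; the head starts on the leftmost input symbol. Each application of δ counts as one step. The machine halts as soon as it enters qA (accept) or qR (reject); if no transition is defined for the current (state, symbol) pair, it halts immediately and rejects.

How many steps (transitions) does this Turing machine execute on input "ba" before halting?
Step 0: [q0]ba (head at position 0)
Step 1: δ(q0, b) = (q0, □, R)  ⊢  □[q0]a (head at position 1)
Step 2: δ(q0, a) = (q0, □, R)  ⊢  □□[q0]□ (head at position 2)
Step 3: δ(q0, □) = (qA, □, R)  ⊢  □□□[qA]□ (head at position 3)
The machine is in qA, so it halts and accepts.
Number of transitions executed: 3.

Final answer: 3 steps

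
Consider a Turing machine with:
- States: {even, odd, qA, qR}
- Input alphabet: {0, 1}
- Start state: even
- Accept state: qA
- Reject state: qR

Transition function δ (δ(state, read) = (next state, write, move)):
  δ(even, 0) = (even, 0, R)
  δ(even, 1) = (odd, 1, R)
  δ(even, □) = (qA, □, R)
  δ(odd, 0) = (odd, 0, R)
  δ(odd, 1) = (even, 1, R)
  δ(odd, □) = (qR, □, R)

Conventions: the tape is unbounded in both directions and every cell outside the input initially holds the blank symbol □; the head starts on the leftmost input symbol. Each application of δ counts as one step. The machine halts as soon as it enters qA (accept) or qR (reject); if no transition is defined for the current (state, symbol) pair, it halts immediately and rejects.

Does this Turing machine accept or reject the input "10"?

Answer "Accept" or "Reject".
Step 0: [even]10 (head at position 0)
Step 1: δ(even, 1) = (odd, 1, R)  ⊢  1[odd]0 (head at position 1)
Step 2: δ(odd, 0) = (odd, 0, R)  ⊢  10[odd]□ (head at position 2)
Step 3: δ(odd, □) = (qR, □, R)  ⊢  10□[qR]□ (head at position 3)
The machine is in qR, so it halts and rejects.

Final answer: Reject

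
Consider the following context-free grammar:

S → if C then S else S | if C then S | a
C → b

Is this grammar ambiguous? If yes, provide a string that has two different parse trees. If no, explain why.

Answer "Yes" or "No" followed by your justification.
The 'dangling else' can attach to either if. Two leftmost derivations of  if b then if b then a else a:
  (1) S ⇒ if C then S else S ⇒ if b then S else S ⇒ if b then if C then S else S ⇒ if b then if b then S else S ⇒ if b then if b then a else S ⇒ if b then if b then a else a   (else belongs to the outer if)
  (2) S ⇒ if C then S ⇒ if b then S ⇒ if b then if C then S else S ⇒ if b then if b then S else S ⇒ if b then if b then a else S ⇒ if b then if b then a else a   (else belongs to the inner if)
Two distinct parse trees for the same string, so the grammar is ambiguous.

Final answer: Yes - the string 'if b then if b then a else a' has two distinct leftmost derivations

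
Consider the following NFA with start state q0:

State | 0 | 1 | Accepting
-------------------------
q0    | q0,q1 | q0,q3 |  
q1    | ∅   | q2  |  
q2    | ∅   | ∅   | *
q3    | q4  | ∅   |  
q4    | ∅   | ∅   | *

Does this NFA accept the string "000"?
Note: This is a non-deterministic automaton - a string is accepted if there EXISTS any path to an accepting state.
Track the set of states the NFA could be in: start {q0}
Read '0': {q0} → {q0, q1}
Read '0': {q0, q1} → {q0, q1}
Read '0': {q0, q1} → {q0, q1}
Final set {q0, q1} contains no accepting state → rejected.

Final answer: No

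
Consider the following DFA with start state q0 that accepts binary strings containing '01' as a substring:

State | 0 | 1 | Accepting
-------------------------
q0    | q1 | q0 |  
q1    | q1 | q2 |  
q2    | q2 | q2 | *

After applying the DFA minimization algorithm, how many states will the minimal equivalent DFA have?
All 3 states are reachable from q0, so none can be removed as unreachable.
Table-filling: first mark every (accepting, non-accepting) pair as distinguishable (accepting: {q2}; non-accepting: {q0, q1}).
Round 1: (q0, q1) on '1' go to q0 and q2, already distinguishable → mark.
Every pair of states is distinguishable, so the DFA is already minimal.
Equivalence classes: {q0}, {q1}, {q2} → 3 states.

Final answer: 3 states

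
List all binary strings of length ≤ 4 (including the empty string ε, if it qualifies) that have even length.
Checking every binary string of length 0 to 4:
  Length 0: accepted: ε | rejected: (none)
  Length 1: accepted: (none) | rejected: 0, 1
  Length 2: accepted: 00, 01, 10, 11 | rejected: (none)
  Length 3: accepted: (none) | rejected: 000, 001, 010, 011, 100, 101, 110, 111
  Length 4: accepted: 0000, 0001, 0010, 0011, 0100, 0101, 0110, 0111, 1000, 1001, 1010, 1011, 1100, 1101, 1110, 1111 | rejected: (none)
Total: 21 string(s).

Final answer: ε, 00, 01, 10, 11, 0000, 0001, 0010, 0011, 0100, 0101, 0110, 0111, 1000, 1001, 1010, 1011, 1100, 1101, 1110, 1111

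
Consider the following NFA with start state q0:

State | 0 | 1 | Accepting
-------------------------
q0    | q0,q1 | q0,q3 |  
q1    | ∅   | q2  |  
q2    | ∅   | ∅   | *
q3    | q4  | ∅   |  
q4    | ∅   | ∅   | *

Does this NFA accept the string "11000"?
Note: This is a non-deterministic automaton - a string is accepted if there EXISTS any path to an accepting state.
Track the set of states the NFA could be in: start {q0}
Read '1': {q0} → {q0, q3}
Read '1': {q0, q3} → {q0, q3}
Read '0': {q0, q3} → {q0, q1, q4}
Read '0': {q0, q1, q4} → {q0, q1}
Read '0': {q0, q1} → {q0, q1}
Final set {q0, q1} contains no accepting state → rejected.

Final answer: No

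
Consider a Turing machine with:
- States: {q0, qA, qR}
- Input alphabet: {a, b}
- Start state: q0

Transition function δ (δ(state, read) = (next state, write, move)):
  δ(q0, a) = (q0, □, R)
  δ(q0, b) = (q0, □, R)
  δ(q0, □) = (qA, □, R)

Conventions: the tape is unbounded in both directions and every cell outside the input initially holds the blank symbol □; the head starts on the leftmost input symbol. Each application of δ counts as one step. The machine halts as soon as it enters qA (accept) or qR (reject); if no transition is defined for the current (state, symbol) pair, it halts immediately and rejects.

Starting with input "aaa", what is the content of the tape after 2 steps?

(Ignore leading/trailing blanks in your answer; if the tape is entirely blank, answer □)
Step 0: [q0]aaa (head at position 0)
Step 1: δ(q0, a) = (q0, □, R)  ⊢  □[q0]aa (head at position 1)
Step 2: δ(q0, a) = (q0, □, R)  ⊢  □□[q0]a (head at position 2)
Tape after 2 steps (ignoring surrounding blanks): a

Final answer: Tape: a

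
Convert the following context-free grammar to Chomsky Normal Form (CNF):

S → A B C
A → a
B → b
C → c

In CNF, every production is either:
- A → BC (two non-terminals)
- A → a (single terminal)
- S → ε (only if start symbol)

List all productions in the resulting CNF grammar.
The grammar has no ε-productions or unit productions to eliminate.
A → a is already in CNF (single terminal) – keep it.
B → b is already in CNF (single terminal) – keep it.
C → c is already in CNF (single terminal) – keep it.
S → A B C has 3 symbols on the right: break it into binary productions S → A X0, X0 → B C.
Resulting CNF grammar (5 productions): A → a; B → b; C → c; S → A X0; X0 → B C

Final answer: A → a; B → b; C → c; S → A X0; X0 → B C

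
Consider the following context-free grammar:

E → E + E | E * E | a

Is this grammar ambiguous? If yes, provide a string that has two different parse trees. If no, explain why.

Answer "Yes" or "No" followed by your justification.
Two different leftmost derivations of a + a * a:
  (1) E ⇒ E + E ⇒ a + E ⇒ a + E * E ⇒ a + a * E ⇒ a + a * a   (tree groups a + (a * a))
  (2) E ⇒ E * E ⇒ E + E * E ⇒ a + E * E ⇒ a + a * E ⇒ a + a * a   (tree groups (a + a) * a)
Two distinct leftmost derivations = two distinct parse trees, so the grammar is ambiguous.

Final answer: Yes - the string 'a + a * a' has two distinct leftmost derivations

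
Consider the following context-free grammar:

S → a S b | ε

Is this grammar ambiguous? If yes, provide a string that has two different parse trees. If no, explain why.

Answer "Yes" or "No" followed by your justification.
At every step exactly one production applies: if the remaining string to generate is non-empty it starts with a and ends with b, forcing S → a S b; if it is empty, S → ε is forced. Hence each string a^n b^n has exactly one derivation (S → a S b applied n times, then S → ε) and one parse tree.

Final answer: No - the grammar is unambiguous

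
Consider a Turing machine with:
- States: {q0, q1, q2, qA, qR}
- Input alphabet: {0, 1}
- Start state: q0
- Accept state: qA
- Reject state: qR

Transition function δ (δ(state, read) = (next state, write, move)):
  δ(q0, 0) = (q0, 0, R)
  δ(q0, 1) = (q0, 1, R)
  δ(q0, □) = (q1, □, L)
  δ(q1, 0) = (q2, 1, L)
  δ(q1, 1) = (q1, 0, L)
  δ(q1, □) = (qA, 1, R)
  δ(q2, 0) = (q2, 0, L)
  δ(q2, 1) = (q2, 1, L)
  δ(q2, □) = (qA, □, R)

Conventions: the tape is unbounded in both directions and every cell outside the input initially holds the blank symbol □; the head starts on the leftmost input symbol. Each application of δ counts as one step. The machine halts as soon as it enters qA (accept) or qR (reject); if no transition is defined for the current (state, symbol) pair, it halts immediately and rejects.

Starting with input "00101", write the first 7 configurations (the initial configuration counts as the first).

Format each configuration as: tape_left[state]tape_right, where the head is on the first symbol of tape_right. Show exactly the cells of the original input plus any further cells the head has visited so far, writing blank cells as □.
Step 0: [q0]00101 (head at position 0)
Step 1: δ(q0, 0) = (q0, 0, R)  ⊢  0[q0]0101 (head at position 1)
Step 2: δ(q0, 0) = (q0, 0, R)  ⊢  00[q0]101 (head at position 2)
Step 3: δ(q0, 1) = (q0, 1, R)  ⊢  001[q0]01 (head at position 3)
Step 4: δ(q0, 0) = (q0, 0, R)  ⊢  0010[q0]1 (head at position 4)
Step 5: δ(q0, 1) = (q0, 1, R)  ⊢  00101[q0]□ (head at position 5)
Step 6: δ(q0, □) = (q1, □, L)  ⊢  0010[q1]1□ (head at position 4)

Final answer: [q0]00101 ⊢ 0[q0]0101 ⊢ 00[q0]101 ⊢ 001[q0]01 ⊢ 0010[q0]1 ⊢ 00101[q0]□ ⊢ 0010[q1]1□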